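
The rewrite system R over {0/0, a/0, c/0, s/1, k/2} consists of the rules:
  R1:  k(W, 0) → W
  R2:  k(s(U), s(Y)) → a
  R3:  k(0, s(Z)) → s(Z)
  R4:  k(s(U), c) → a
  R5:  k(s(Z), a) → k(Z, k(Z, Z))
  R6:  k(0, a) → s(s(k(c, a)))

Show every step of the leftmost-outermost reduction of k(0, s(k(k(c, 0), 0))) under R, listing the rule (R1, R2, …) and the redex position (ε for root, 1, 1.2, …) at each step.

1. k(0, s(k(k(c, 0), 0)))  →  s(k(k(c, 0), 0))   [R3 at ε]
2. s(k(k(c, 0), 0))  →  s(k(c, 0))   [R1 at 1]
3. s(k(c, 0))  →  s(c)   [R1 at 1]

s(c)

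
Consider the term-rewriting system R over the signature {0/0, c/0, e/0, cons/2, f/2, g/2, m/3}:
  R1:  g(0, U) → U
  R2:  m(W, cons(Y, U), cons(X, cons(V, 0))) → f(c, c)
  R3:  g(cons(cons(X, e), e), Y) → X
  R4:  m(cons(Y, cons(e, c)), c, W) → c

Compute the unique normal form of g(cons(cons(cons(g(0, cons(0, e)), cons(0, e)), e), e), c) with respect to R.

cons(cons(0, e), cons(0, e))

1. g(cons(cons(cons(g(0, cons(0, e)), cons(0, e)), e), e), c)  →  cons(g(0, cons(0, e)), cons(0, e))   [R3 at ε]
2. cons(g(0, cons(0, e)), cons(0, e))  →  cons(cons(0, e), cons(0, e))   [R1 at 1]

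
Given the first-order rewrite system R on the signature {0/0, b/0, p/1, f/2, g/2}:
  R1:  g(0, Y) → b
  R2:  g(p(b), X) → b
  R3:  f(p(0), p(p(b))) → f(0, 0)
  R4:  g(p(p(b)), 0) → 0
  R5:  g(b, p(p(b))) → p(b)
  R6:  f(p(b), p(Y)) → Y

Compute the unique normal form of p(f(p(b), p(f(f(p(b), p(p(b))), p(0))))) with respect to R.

p(0)

1. p(f(p(b), p(f(f(p(b), p(p(b))), p(0)))))  →  p(f(f(p(b), p(p(b))), p(0)))   [R6 at 1]
2. p(f(f(p(b), p(p(b))), p(0)))  →  p(f(p(b), p(0)))   [R6 at 1.1]
3. p(f(p(b), p(0)))  →  p(0)   [R6 at 1]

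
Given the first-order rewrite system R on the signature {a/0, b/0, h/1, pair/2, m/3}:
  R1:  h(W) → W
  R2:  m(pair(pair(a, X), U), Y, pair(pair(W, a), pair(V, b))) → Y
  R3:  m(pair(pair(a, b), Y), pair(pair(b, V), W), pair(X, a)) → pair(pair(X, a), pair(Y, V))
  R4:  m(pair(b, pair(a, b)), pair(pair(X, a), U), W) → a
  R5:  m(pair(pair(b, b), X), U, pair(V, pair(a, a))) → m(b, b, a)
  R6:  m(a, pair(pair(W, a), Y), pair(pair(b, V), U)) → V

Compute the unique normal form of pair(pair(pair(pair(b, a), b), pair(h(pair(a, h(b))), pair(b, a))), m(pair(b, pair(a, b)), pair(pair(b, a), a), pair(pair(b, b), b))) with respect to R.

pair(pair(pair(pair(b, a), b), pair(pair(a, b), pair(b, a))), a)

1. pair(pair(pair(pair(b, a), b), pair(h(pair(a, h(b))), pair(b, a))), m(pair(b, pair(a, b)), pair(pair(b, a), a), pair(pair(b, b), b)))  →  pair(pair(pair(pair(b, a), b), pair(pair(a, h(b)), pair(b, a))), m(pair(b, pair(a, b)), pair(pair(b, a), a), pair(pair(b, b), b)))   [R1 at 1.2.1]
2. pair(pair(pair(pair(b, a), b), pair(pair(a, h(b)), pair(b, a))), m(pair(b, pair(a, b)), pair(pair(b, a), a), pair(pair(b, b), b)))  →  pair(pair(pair(pair(b, a), b), pair(pair(a, b), pair(b, a))), m(pair(b, pair(a, b)), pair(pair(b, a), a), pair(pair(b, b), b)))   [R1 at 1.2.1.2]
3. pair(pair(pair(pair(b, a), b), pair(pair(a, b), pair(b, a))), m(pair(b, pair(a, b)), pair(pair(b, a), a), pair(pair(b, b), b)))  →  pair(pair(pair(pair(b, a), b), pair(pair(a, b), pair(b, a))), a)   [R4 at 2]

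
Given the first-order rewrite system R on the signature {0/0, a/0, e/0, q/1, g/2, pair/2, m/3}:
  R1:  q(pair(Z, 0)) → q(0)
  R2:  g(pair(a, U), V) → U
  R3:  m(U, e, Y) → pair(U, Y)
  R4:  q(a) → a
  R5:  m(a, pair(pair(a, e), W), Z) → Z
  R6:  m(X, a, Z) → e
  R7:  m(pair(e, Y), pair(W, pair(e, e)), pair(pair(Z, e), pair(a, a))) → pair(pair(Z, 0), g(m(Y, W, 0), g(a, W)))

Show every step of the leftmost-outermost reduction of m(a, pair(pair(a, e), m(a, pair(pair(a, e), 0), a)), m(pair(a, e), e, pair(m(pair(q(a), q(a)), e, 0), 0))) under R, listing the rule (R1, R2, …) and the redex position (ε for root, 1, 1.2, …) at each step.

1. m(a, pair(pair(a, e), m(a, pair(pair(a, e), 0), a)), m(pair(a, e), e, pair(m(pair(q(a), q(a)), e, 0), 0)))  →  m(pair(a, e), e, pair(m(pair(q(a), q(a)), e, 0), 0))   [R5 at ε]
2. m(pair(a, e), e, pair(m(pair(q(a), q(a)), e, 0), 0))  →  pair(pair(a, e), pair(m(pair(q(a), q(a)), e, 0), 0))   [R3 at ε]
3. pair(pair(a, e), pair(m(pair(q(a), q(a)), e, 0), 0))  →  pair(pair(a, e), pair(pair(pair(q(a), q(a)), 0), 0))   [R3 at 2.1]
4. pair(pair(a, e), pair(pair(pair(q(a), q(a)), 0), 0))  →  pair(pair(a, e), pair(pair(pair(a, q(a)), 0), 0))   [R4 at 2.1.1.1]
5. pair(pair(a, e), pair(pair(pair(a, q(a)), 0), 0))  →  pair(pair(a, e), pair(pair(pair(a, a), 0), 0))   [R4 at 2.1.1.2]

pair(pair(a, e), pair(pair(pair(a, a), 0), 0))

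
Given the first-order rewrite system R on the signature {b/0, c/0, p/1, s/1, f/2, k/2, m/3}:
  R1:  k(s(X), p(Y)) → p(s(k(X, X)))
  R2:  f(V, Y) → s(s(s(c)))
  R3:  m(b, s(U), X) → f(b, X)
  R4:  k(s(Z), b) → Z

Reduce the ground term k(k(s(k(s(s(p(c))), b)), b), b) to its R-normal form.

p(c)

1. k(k(s(k(s(s(p(c))), b)), b), b)  →  k(k(s(s(p(c))), b), b)   [R4 at 1]
2. k(k(s(s(p(c))), b), b)  →  k(s(p(c)), b)   [R4 at 1]
3. k(s(p(c)), b)  →  p(c)   [R4 at ε]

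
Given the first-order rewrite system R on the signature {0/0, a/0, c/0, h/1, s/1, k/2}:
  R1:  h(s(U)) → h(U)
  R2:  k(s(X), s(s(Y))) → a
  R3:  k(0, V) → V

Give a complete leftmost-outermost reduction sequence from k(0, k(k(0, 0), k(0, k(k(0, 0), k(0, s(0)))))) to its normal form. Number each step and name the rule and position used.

s(0)

1. k(0, k(k(0, 0), k(0, k(k(0, 0), k(0, s(0))))))  →  k(k(0, 0), k(0, k(k(0, 0), k(0, s(0)))))   [R3 at ε]
2. k(k(0, 0), k(0, k(k(0, 0), k(0, s(0)))))  →  k(0, k(0, k(k(0, 0), k(0, s(0)))))   [R3 at 1]
3. k(0, k(0, k(k(0, 0), k(0, s(0)))))  →  k(0, k(k(0, 0), k(0, s(0))))   [R3 at ε]
4. k(0, k(k(0, 0), k(0, s(0))))  →  k(k(0, 0), k(0, s(0)))   [R3 at ε]
5. k(k(0, 0), k(0, s(0)))  →  k(0, k(0, s(0)))   [R3 at 1]
6. k(0, k(0, s(0)))  →  k(0, s(0))   [R3 at ε]
7. k(0, s(0))  →  s(0)   [R3 at ε]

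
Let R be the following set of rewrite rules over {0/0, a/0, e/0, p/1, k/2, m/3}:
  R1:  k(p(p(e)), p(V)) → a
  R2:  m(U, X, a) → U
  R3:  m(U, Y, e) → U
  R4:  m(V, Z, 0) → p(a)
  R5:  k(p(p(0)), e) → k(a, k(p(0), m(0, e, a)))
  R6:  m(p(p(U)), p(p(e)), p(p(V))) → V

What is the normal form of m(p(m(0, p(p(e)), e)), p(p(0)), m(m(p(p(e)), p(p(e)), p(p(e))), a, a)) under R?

p(0)

1. m(p(m(0, p(p(e)), e)), p(p(0)), m(m(p(p(e)), p(p(e)), p(p(e))), a, a))  →  m(p(0), p(p(0)), m(m(p(p(e)), p(p(e)), p(p(e))), a, a))   [R3 at 1.1]
2. m(p(0), p(p(0)), m(m(p(p(e)), p(p(e)), p(p(e))), a, a))  →  m(p(0), p(p(0)), m(p(p(e)), p(p(e)), p(p(e))))   [R2 at 3]
3. m(p(0), p(p(0)), m(p(p(e)), p(p(e)), p(p(e))))  →  m(p(0), p(p(0)), e)   [R6 at 3]
4. m(p(0), p(p(0)), e)  →  p(0)   [R3 at ε]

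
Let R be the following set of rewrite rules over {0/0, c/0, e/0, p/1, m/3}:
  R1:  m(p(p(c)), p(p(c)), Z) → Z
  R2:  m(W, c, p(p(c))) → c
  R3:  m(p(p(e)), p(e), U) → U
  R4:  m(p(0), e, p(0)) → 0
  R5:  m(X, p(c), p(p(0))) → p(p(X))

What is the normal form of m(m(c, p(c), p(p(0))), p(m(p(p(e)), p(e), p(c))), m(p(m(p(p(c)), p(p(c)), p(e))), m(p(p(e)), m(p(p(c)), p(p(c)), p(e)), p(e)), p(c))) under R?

1. m(m(c, p(c), p(p(0))), p(m(p(p(e)), p(e), p(c))), m(p(m(p(p(c)), p(p(c)), p(e))), m(p(p(e)), m(p(p(c)), p(p(c)), p(e)), p(e)), p(c)))  →  m(p(p(c)), p(m(p(p(e)), p(e), p(c))), m(p(m(p(p(c)), p(p(c)), p(e))), m(p(p(e)), m(p(p(c)), p(p(c)), p(e)), p(e)), p(c)))   [R5 at 1]
2. m(p(p(c)), p(m(p(p(e)), p(e), p(c))), m(p(m(p(p(c)), p(p(c)), p(e))), m(p(p(e)), m(p(p(c)), p(p(c)), p(e)), p(e)), p(c)))  →  m(p(p(c)), p(p(c)), m(p(m(p(p(c)), p(p(c)), p(e))), m(p(p(e)), m(p(p(c)), p(p(c)), p(e)), p(e)), p(c)))   [R3 at 2.1]
3. m(p(p(c)), p(p(c)), m(p(m(p(p(c)), p(p(c)), p(e))), m(p(p(e)), m(p(p(c)), p(p(c)), p(e)), p(e)), p(c)))  →  m(p(m(p(p(c)), p(p(c)), p(e))), m(p(p(e)), m(p(p(c)), p(p(c)), p(e)), p(e)), p(c))   [R1 at ε]
4. m(p(m(p(p(c)), p(p(c)), p(e))), m(p(p(e)), m(p(p(c)), p(p(c)), p(e)), p(e)), p(c))  →  m(p(p(e)), m(p(p(e)), m(p(p(c)), p(p(c)), p(e)), p(e)), p(c))   [R1 at 1.1]
5. m(p(p(e)), m(p(p(e)), m(p(p(c)), p(p(c)), p(e)), p(e)), p(c))  →  m(p(p(e)), m(p(p(e)), p(e), p(e)), p(c))   [R1 at 2.2]
6. m(p(p(e)), m(p(p(e)), p(e), p(e)), p(c))  →  m(p(p(e)), p(e), p(c))   [R3 at 2]
7. m(p(p(e)), p(e), p(c))  →  p(c)   [R3 at ε]

p(c)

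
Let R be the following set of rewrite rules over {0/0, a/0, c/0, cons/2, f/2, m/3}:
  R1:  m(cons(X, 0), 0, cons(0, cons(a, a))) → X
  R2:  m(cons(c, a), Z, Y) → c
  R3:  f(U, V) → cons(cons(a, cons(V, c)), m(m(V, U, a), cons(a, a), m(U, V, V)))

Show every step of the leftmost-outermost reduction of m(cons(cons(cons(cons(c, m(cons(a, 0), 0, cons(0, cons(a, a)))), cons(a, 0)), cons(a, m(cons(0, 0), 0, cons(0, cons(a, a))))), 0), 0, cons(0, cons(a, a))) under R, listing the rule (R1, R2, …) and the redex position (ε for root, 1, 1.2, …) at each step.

cons(cons(cons(c, a), cons(a, 0)), cons(a, 0))

1. m(cons(cons(cons(cons(c, m(cons(a, 0), 0, cons(0, cons(a, a)))), cons(a, 0)), cons(a, m(cons(0, 0), 0, cons(0, cons(a, a))))), 0), 0, cons(0, cons(a, a)))  →  cons(cons(cons(c, m(cons(a, 0), 0, cons(0, cons(a, a)))), cons(a, 0)), cons(a, m(cons(0, 0), 0, cons(0, cons(a, a)))))   [R1 at ε]
2. cons(cons(cons(c, m(cons(a, 0), 0, cons(0, cons(a, a)))), cons(a, 0)), cons(a, m(cons(0, 0), 0, cons(0, cons(a, a)))))  →  cons(cons(cons(c, a), cons(a, 0)), cons(a, m(cons(0, 0), 0, cons(0, cons(a, a)))))   [R1 at 1.1.2]
3. cons(cons(cons(c, a), cons(a, 0)), cons(a, m(cons(0, 0), 0, cons(0, cons(a, a)))))  →  cons(cons(cons(c, a), cons(a, 0)), cons(a, 0))   [R1 at 2.2]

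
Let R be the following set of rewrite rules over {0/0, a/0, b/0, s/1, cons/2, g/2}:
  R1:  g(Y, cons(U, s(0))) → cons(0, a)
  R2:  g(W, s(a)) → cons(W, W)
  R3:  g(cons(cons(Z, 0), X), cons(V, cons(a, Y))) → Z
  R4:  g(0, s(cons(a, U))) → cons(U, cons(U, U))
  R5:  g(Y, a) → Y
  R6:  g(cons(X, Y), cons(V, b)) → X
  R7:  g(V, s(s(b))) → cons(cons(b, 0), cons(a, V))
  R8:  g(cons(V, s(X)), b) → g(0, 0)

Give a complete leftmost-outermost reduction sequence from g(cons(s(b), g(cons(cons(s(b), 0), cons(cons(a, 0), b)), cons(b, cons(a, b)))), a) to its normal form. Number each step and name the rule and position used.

1. g(cons(s(b), g(cons(cons(s(b), 0), cons(cons(a, 0), b)), cons(b, cons(a, b)))), a)  →  cons(s(b), g(cons(cons(s(b), 0), cons(cons(a, 0), b)), cons(b, cons(a, b))))   [R5 at ε]
2. cons(s(b), g(cons(cons(s(b), 0), cons(cons(a, 0), b)), cons(b, cons(a, b))))  →  cons(s(b), s(b))   [R3 at 2]

cons(s(b), s(b))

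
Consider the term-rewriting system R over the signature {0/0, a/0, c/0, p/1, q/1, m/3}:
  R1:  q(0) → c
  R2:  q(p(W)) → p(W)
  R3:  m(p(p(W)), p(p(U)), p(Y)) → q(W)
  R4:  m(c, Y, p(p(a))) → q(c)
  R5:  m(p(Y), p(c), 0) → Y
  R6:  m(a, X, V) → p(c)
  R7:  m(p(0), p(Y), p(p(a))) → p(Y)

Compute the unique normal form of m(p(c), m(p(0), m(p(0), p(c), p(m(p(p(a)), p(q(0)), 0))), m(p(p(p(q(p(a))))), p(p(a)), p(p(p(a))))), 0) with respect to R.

1. m(p(c), m(p(0), m(p(0), p(c), p(m(p(p(a)), p(q(0)), 0))), m(p(p(p(q(p(a))))), p(p(a)), p(p(p(a))))), 0)  →  m(p(c), m(p(0), m(p(0), p(c), p(m(p(p(a)), p(c), 0))), m(p(p(p(q(p(a))))), p(p(a)), p(p(p(a))))), 0)   [R1 at 2.2.3.1.2.1]
2. m(p(c), m(p(0), m(p(0), p(c), p(m(p(p(a)), p(c), 0))), m(p(p(p(q(p(a))))), p(p(a)), p(p(p(a))))), 0)  →  m(p(c), m(p(0), m(p(0), p(c), p(p(a))), m(p(p(p(q(p(a))))), p(p(a)), p(p(p(a))))), 0)   [R5 at 2.2.3.1]
3. m(p(c), m(p(0), m(p(0), p(c), p(p(a))), m(p(p(p(q(p(a))))), p(p(a)), p(p(p(a))))), 0)  →  m(p(c), m(p(0), p(c), m(p(p(p(q(p(a))))), p(p(a)), p(p(p(a))))), 0)   [R7 at 2.2]
4. m(p(c), m(p(0), p(c), m(p(p(p(q(p(a))))), p(p(a)), p(p(p(a))))), 0)  →  m(p(c), m(p(0), p(c), q(p(q(p(a))))), 0)   [R3 at 2.3]
5. m(p(c), m(p(0), p(c), q(p(q(p(a))))), 0)  →  m(p(c), m(p(0), p(c), p(q(p(a)))), 0)   [R2 at 2.3]
6. m(p(c), m(p(0), p(c), p(q(p(a)))), 0)  →  m(p(c), m(p(0), p(c), p(p(a))), 0)   [R2 at 2.3.1]
7. m(p(c), m(p(0), p(c), p(p(a))), 0)  →  m(p(c), p(c), 0)   [R7 at 2]
8. m(p(c), p(c), 0)  →  c   [R5 at ε]

c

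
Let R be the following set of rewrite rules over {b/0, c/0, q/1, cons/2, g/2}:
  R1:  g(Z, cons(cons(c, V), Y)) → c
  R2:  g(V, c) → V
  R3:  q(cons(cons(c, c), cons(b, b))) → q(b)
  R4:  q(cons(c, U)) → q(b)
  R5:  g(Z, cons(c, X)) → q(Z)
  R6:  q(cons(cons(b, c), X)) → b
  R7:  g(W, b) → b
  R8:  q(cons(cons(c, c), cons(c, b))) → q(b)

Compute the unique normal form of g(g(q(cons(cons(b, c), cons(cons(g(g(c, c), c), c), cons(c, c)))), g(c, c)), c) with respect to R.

b

1. g(g(q(cons(cons(b, c), cons(cons(g(g(c, c), c), c), cons(c, c)))), g(c, c)), c)  →  g(q(cons(cons(b, c), cons(cons(g(g(c, c), c), c), cons(c, c)))), g(c, c))   [R2 at ε]
2. g(q(cons(cons(b, c), cons(cons(g(g(c, c), c), c), cons(c, c)))), g(c, c))  →  g(b, g(c, c))   [R6 at 1]
3. g(b, g(c, c))  →  g(b, c)   [R2 at 2]
4. g(b, c)  →  b   [R2 at ε]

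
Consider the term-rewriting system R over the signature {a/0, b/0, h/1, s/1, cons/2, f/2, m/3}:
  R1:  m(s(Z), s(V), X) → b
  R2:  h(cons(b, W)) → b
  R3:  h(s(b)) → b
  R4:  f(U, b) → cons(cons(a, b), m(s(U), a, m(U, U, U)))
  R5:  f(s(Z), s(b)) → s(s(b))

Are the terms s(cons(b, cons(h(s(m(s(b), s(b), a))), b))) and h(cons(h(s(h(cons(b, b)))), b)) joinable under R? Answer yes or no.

Reduce t₁ = s(cons(b, cons(h(s(m(s(b), s(b), a))), b))):
1. s(cons(b, cons(h(s(m(s(b), s(b), a))), b)))  →  s(cons(b, cons(h(s(b)), b)))   [R1 at 1.2.1.1.1]
2. s(cons(b, cons(h(s(b)), b)))  →  s(cons(b, cons(b, b)))   [R3 at 1.2.1]

Reduce t₂ = h(cons(h(s(h(cons(b, b)))), b)):
1. h(cons(h(s(h(cons(b, b)))), b))  →  h(cons(h(s(b)), b))   [R2 at 1.1.1.1]
2. h(cons(h(s(b)), b))  →  h(cons(b, b))   [R3 at 1.1]
3. h(cons(b, b))  →  b   [R2 at ε]

no — NF(t₁) = s(cons(b, cons(b, b))), NF(t₂) = b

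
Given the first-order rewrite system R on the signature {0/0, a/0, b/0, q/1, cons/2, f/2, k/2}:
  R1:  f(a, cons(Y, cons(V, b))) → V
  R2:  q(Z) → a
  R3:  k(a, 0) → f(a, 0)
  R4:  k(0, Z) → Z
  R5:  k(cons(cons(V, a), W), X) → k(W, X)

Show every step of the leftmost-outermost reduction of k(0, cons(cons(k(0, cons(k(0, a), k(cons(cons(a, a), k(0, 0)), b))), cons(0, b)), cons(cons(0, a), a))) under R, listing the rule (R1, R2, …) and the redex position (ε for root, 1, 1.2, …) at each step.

cons(cons(cons(a, b), cons(0, b)), cons(cons(0, a), a))

1. k(0, cons(cons(k(0, cons(k(0, a), k(cons(cons(a, a), k(0, 0)), b))), cons(0, b)), cons(cons(0, a), a)))  →  cons(cons(k(0, cons(k(0, a), k(cons(cons(a, a), k(0, 0)), b))), cons(0, b)), cons(cons(0, a), a))   [R4 at ε]
2. cons(cons(k(0, cons(k(0, a), k(cons(cons(a, a), k(0, 0)), b))), cons(0, b)), cons(cons(0, a), a))  →  cons(cons(cons(k(0, a), k(cons(cons(a, a), k(0, 0)), b)), cons(0, b)), cons(cons(0, a), a))   [R4 at 1.1]
3. cons(cons(cons(k(0, a), k(cons(cons(a, a), k(0, 0)), b)), cons(0, b)), cons(cons(0, a), a))  →  cons(cons(cons(a, k(cons(cons(a, a), k(0, 0)), b)), cons(0, b)), cons(cons(0, a), a))   [R4 at 1.1.1]
4. cons(cons(cons(a, k(cons(cons(a, a), k(0, 0)), b)), cons(0, b)), cons(cons(0, a), a))  →  cons(cons(cons(a, k(k(0, 0), b)), cons(0, b)), cons(cons(0, a), a))   [R5 at 1.1.2]
5. cons(cons(cons(a, k(k(0, 0), b)), cons(0, b)), cons(cons(0, a), a))  →  cons(cons(cons(a, k(0, b)), cons(0, b)), cons(cons(0, a), a))   [R4 at 1.1.2.1]
6. cons(cons(cons(a, k(0, b)), cons(0, b)), cons(cons(0, a), a))  →  cons(cons(cons(a, b), cons(0, b)), cons(cons(0, a), a))   [R4 at 1.1.2]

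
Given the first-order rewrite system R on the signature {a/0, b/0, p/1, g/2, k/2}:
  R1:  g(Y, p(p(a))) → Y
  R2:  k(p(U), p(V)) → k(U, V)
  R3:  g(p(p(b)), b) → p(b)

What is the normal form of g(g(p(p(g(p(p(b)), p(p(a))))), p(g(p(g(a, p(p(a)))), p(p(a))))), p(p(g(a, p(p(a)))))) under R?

1. g(g(p(p(g(p(p(b)), p(p(a))))), p(g(p(g(a, p(p(a)))), p(p(a))))), p(p(g(a, p(p(a))))))  →  g(g(p(p(p(p(b)))), p(g(p(g(a, p(p(a)))), p(p(a))))), p(p(g(a, p(p(a))))))   [R1 at 1.1.1.1]
2. g(g(p(p(p(p(b)))), p(g(p(g(a, p(p(a)))), p(p(a))))), p(p(g(a, p(p(a))))))  →  g(g(p(p(p(p(b)))), p(p(g(a, p(p(a)))))), p(p(g(a, p(p(a))))))   [R1 at 1.2.1]
3. g(g(p(p(p(p(b)))), p(p(g(a, p(p(a)))))), p(p(g(a, p(p(a))))))  →  g(g(p(p(p(p(b)))), p(p(a))), p(p(g(a, p(p(a))))))   [R1 at 1.2.1.1]
4. g(g(p(p(p(p(b)))), p(p(a))), p(p(g(a, p(p(a))))))  →  g(p(p(p(p(b)))), p(p(g(a, p(p(a))))))   [R1 at 1]
5. g(p(p(p(p(b)))), p(p(g(a, p(p(a))))))  →  g(p(p(p(p(b)))), p(p(a)))   [R1 at 2.1.1]
6. g(p(p(p(p(b)))), p(p(a)))  →  p(p(p(p(b))))   [R1 at ε]

p(p(p(p(b))))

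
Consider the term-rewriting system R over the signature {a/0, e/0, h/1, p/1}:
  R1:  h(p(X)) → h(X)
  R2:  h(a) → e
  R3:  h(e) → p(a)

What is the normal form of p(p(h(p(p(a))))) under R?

1. p(p(h(p(p(a)))))  →  p(p(h(p(a))))   [R1 at 1.1]
2. p(p(h(p(a))))  →  p(p(h(a)))   [R1 at 1.1]
3. p(p(h(a)))  →  p(p(e))   [R2 at 1.1]

p(p(e))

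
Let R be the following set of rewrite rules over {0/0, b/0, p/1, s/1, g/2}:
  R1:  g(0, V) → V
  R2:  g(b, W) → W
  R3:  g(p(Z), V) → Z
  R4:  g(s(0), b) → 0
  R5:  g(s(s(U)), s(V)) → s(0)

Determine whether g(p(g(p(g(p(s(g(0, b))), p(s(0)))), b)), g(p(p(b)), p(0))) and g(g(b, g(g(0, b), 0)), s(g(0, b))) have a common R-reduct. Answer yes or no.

Reduce t₁ = g(p(g(p(g(p(s(g(0, b))), p(s(0)))), b)), g(p(p(b)), p(0))):
1. g(p(g(p(g(p(s(g(0, b))), p(s(0)))), b)), g(p(p(b)), p(0)))  →  g(p(g(p(s(g(0, b))), p(s(0)))), b)   [R3 at ε]
2. g(p(g(p(s(g(0, b))), p(s(0)))), b)  →  g(p(s(g(0, b))), p(s(0)))   [R3 at ε]
3. g(p(s(g(0, b))), p(s(0)))  →  s(g(0, b))   [R3 at ε]
4. s(g(0, b))  →  s(b)   [R1 at 1]

Reduce t₂ = g(g(b, g(g(0, b), 0)), s(g(0, b))):
1. g(g(b, g(g(0, b), 0)), s(g(0, b)))  →  g(g(g(0, b), 0), s(g(0, b)))   [R2 at 1]
2. g(g(g(0, b), 0), s(g(0, b)))  →  g(g(b, 0), s(g(0, b)))   [R1 at 1.1]
3. g(g(b, 0), s(g(0, b)))  →  g(0, s(g(0, b)))   [R2 at 1]
4. g(0, s(g(0, b)))  →  s(g(0, b))   [R1 at ε]
5. s(g(0, b))  →  s(b)   [R1 at 1]

yes — NF(t₁) = s(b), NF(t₂) = s(b)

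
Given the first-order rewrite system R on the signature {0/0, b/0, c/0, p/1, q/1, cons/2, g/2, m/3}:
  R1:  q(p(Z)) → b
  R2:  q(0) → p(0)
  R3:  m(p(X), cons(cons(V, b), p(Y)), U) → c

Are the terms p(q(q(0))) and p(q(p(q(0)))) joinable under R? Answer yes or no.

yes — NF(t₁) = p(b), NF(t₂) = p(b)

Reduce t₁ = p(q(q(0))):
1. p(q(q(0)))  →  p(q(p(0)))   [R2 at 1.1]
2. p(q(p(0)))  →  p(b)   [R1 at 1]

Reduce t₂ = p(q(p(q(0)))):
1. p(q(p(q(0))))  →  p(b)   [R1 at 1]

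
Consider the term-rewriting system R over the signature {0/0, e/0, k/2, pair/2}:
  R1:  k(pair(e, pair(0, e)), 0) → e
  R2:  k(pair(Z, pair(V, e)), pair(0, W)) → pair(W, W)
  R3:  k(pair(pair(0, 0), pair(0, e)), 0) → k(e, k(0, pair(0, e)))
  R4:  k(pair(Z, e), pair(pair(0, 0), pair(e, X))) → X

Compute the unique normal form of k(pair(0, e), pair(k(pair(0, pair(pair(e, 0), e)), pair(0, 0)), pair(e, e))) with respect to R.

e

1. k(pair(0, e), pair(k(pair(0, pair(pair(e, 0), e)), pair(0, 0)), pair(e, e)))  →  k(pair(0, e), pair(pair(0, 0), pair(e, e)))   [R2 at 2.1]
2. k(pair(0, e), pair(pair(0, 0), pair(e, e)))  →  e   [R4 at ε]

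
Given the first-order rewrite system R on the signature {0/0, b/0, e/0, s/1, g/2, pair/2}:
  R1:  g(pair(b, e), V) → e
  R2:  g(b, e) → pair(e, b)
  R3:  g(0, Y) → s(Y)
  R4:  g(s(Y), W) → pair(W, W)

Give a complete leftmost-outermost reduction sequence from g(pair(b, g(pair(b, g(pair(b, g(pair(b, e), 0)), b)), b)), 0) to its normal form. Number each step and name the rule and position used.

e

1. g(pair(b, g(pair(b, g(pair(b, g(pair(b, e), 0)), b)), b)), 0)  →  g(pair(b, g(pair(b, g(pair(b, e), b)), b)), 0)   [R1 at 1.2.1.2.1.2]
2. g(pair(b, g(pair(b, g(pair(b, e), b)), b)), 0)  →  g(pair(b, g(pair(b, e), b)), 0)   [R1 at 1.2.1.2]
3. g(pair(b, g(pair(b, e), b)), 0)  →  g(pair(b, e), 0)   [R1 at 1.2]
4. g(pair(b, e), 0)  →  e   [R1 at ε]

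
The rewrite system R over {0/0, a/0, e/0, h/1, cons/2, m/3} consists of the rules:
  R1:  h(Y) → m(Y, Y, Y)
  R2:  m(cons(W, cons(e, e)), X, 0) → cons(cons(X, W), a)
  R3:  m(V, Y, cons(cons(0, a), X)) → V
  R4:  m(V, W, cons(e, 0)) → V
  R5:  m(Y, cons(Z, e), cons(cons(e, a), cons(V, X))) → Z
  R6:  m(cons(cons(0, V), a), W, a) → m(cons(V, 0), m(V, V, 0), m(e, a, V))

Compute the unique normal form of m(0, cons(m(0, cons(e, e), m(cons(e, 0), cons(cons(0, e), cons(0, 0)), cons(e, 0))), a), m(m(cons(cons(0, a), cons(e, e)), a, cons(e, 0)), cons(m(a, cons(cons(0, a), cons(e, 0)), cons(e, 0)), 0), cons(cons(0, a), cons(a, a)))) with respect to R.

1. m(0, cons(m(0, cons(e, e), m(cons(e, 0), cons(cons(0, e), cons(0, 0)), cons(e, 0))), a), m(m(cons(cons(0, a), cons(e, e)), a, cons(e, 0)), cons(m(a, cons(cons(0, a), cons(e, 0)), cons(e, 0)), 0), cons(cons(0, a), cons(a, a))))  →  m(0, cons(m(0, cons(e, e), cons(e, 0)), a), m(m(cons(cons(0, a), cons(e, e)), a, cons(e, 0)), cons(m(a, cons(cons(0, a), cons(e, 0)), cons(e, 0)), 0), cons(cons(0, a), cons(a, a))))   [R4 at 2.1.3]
2. m(0, cons(m(0, cons(e, e), cons(e, 0)), a), m(m(cons(cons(0, a), cons(e, e)), a, cons(e, 0)), cons(m(a, cons(cons(0, a), cons(e, 0)), cons(e, 0)), 0), cons(cons(0, a), cons(a, a))))  →  m(0, cons(0, a), m(m(cons(cons(0, a), cons(e, e)), a, cons(e, 0)), cons(m(a, cons(cons(0, a), cons(e, 0)), cons(e, 0)), 0), cons(cons(0, a), cons(a, a))))   [R4 at 2.1]
3. m(0, cons(0, a), m(m(cons(cons(0, a), cons(e, e)), a, cons(e, 0)), cons(m(a, cons(cons(0, a), cons(e, 0)), cons(e, 0)), 0), cons(cons(0, a), cons(a, a))))  →  m(0, cons(0, a), m(cons(cons(0, a), cons(e, e)), a, cons(e, 0)))   [R3 at 3]
4. m(0, cons(0, a), m(cons(cons(0, a), cons(e, e)), a, cons(e, 0)))  →  m(0, cons(0, a), cons(cons(0, a), cons(e, e)))   [R4 at 3]
5. m(0, cons(0, a), cons(cons(0, a), cons(e, e)))  →  0   [R3 at ε]

0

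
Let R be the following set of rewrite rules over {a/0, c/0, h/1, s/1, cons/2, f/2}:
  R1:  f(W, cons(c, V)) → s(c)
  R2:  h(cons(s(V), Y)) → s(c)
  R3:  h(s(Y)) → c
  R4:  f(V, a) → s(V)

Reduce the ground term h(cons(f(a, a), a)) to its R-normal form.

s(c)

1. h(cons(f(a, a), a))  →  h(cons(s(a), a))   [R4 at 1.1]
2. h(cons(s(a), a))  →  s(c)   [R2 at ε]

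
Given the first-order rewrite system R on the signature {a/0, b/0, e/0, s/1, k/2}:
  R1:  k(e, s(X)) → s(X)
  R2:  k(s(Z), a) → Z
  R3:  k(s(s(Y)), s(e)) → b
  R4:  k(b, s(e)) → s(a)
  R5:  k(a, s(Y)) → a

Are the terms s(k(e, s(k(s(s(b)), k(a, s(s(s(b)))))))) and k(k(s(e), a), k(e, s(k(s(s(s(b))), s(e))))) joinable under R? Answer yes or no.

Reduce t₁ = s(k(e, s(k(s(s(b)), k(a, s(s(s(b)))))))):
1. s(k(e, s(k(s(s(b)), k(a, s(s(s(b))))))))  →  s(s(k(s(s(b)), k(a, s(s(s(b)))))))   [R1 at 1]
2. s(s(k(s(s(b)), k(a, s(s(s(b)))))))  →  s(s(k(s(s(b)), a)))   [R5 at 1.1.2]
3. s(s(k(s(s(b)), a)))  →  s(s(s(b)))   [R2 at 1.1]

Reduce t₂ = k(k(s(e), a), k(e, s(k(s(s(s(b))), s(e))))):
1. k(k(s(e), a), k(e, s(k(s(s(s(b))), s(e)))))  →  k(e, k(e, s(k(s(s(s(b))), s(e)))))   [R2 at 1]
2. k(e, k(e, s(k(s(s(s(b))), s(e)))))  →  k(e, s(k(s(s(s(b))), s(e))))   [R1 at 2]
3. k(e, s(k(s(s(s(b))), s(e))))  →  s(k(s(s(s(b))), s(e)))   [R1 at ε]
4. s(k(s(s(s(b))), s(e)))  →  s(b)   [R3 at 1]

no — NF(t₁) = s(s(s(b))), NF(t₂) = s(b)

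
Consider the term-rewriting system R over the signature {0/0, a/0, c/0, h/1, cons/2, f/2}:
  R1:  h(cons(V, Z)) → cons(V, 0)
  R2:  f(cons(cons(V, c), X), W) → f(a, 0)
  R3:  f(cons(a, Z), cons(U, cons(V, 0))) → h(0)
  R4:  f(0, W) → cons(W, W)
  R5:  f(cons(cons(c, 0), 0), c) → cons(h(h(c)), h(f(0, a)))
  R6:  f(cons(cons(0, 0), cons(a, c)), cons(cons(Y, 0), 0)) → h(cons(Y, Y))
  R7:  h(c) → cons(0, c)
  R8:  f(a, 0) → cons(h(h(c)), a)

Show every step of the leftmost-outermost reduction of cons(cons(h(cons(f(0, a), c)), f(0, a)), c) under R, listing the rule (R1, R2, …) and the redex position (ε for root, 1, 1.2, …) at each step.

cons(cons(cons(cons(a, a), 0), cons(a, a)), c)

1. cons(cons(h(cons(f(0, a), c)), f(0, a)), c)  →  cons(cons(cons(f(0, a), 0), f(0, a)), c)   [R1 at 1.1]
2. cons(cons(cons(f(0, a), 0), f(0, a)), c)  →  cons(cons(cons(cons(a, a), 0), f(0, a)), c)   [R4 at 1.1.1]
3. cons(cons(cons(cons(a, a), 0), f(0, a)), c)  →  cons(cons(cons(cons(a, a), 0), cons(a, a)), c)   [R4 at 1.2]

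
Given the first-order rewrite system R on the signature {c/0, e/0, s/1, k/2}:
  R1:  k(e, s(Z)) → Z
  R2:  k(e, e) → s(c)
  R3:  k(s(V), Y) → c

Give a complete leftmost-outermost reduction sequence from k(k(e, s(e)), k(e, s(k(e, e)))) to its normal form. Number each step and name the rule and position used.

c

1. k(k(e, s(e)), k(e, s(k(e, e))))  →  k(e, k(e, s(k(e, e))))   [R1 at 1]
2. k(e, k(e, s(k(e, e))))  →  k(e, k(e, e))   [R1 at 2]
3. k(e, k(e, e))  →  k(e, s(c))   [R2 at 2]
4. k(e, s(c))  →  c   [R1 at ε]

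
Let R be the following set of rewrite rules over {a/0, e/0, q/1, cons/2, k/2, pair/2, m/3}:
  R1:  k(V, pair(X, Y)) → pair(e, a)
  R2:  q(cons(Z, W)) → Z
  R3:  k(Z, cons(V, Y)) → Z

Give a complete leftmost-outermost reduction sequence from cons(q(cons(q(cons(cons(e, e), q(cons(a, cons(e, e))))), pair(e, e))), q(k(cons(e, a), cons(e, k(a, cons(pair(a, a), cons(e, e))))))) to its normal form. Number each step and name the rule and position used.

cons(cons(e, e), e)

1. cons(q(cons(q(cons(cons(e, e), q(cons(a, cons(e, e))))), pair(e, e))), q(k(cons(e, a), cons(e, k(a, cons(pair(a, a), cons(e, e)))))))  →  cons(q(cons(cons(e, e), q(cons(a, cons(e, e))))), q(k(cons(e, a), cons(e, k(a, cons(pair(a, a), cons(e, e)))))))   [R2 at 1]
2. cons(q(cons(cons(e, e), q(cons(a, cons(e, e))))), q(k(cons(e, a), cons(e, k(a, cons(pair(a, a), cons(e, e)))))))  →  cons(cons(e, e), q(k(cons(e, a), cons(e, k(a, cons(pair(a, a), cons(e, e)))))))   [R2 at 1]
3. cons(cons(e, e), q(k(cons(e, a), cons(e, k(a, cons(pair(a, a), cons(e, e)))))))  →  cons(cons(e, e), q(cons(e, a)))   [R3 at 2.1]
4. cons(cons(e, e), q(cons(e, a)))  →  cons(cons(e, e), e)   [R2 at 2]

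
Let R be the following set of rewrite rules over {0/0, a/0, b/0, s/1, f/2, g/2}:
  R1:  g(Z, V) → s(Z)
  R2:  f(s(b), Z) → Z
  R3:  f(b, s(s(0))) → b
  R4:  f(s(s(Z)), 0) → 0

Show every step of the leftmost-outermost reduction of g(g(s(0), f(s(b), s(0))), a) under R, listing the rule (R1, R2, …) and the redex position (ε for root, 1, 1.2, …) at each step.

s(s(s(0)))

1. g(g(s(0), f(s(b), s(0))), a)  →  s(g(s(0), f(s(b), s(0))))   [R1 at ε]
2. s(g(s(0), f(s(b), s(0))))  →  s(s(s(0)))   [R1 at 1]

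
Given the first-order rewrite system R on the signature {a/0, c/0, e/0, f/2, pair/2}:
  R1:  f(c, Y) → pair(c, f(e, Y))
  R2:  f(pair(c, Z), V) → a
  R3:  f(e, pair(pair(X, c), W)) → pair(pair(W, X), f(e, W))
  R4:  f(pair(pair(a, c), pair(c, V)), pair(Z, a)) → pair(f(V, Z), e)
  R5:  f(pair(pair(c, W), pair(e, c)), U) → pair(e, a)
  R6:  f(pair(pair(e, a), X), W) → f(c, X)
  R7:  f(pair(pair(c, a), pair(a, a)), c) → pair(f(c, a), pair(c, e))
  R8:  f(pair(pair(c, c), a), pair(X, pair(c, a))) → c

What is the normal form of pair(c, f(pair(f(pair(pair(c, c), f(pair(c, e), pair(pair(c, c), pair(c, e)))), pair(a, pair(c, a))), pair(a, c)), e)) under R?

pair(c, a)

1. pair(c, f(pair(f(pair(pair(c, c), f(pair(c, e), pair(pair(c, c), pair(c, e)))), pair(a, pair(c, a))), pair(a, c)), e))  →  pair(c, f(pair(f(pair(pair(c, c), a), pair(a, pair(c, a))), pair(a, c)), e))   [R2 at 2.1.1.1.2]
2. pair(c, f(pair(f(pair(pair(c, c), a), pair(a, pair(c, a))), pair(a, c)), e))  →  pair(c, f(pair(c, pair(a, c)), e))   [R8 at 2.1.1]
3. pair(c, f(pair(c, pair(a, c)), e))  →  pair(c, a)   [R2 at 2]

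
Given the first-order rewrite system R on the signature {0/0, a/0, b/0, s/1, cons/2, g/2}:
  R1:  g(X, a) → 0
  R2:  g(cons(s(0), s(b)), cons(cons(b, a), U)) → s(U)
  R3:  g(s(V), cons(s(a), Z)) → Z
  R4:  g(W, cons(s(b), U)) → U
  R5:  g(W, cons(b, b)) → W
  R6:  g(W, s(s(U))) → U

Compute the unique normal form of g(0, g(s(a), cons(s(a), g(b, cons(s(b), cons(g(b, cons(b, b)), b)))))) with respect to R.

1. g(0, g(s(a), cons(s(a), g(b, cons(s(b), cons(g(b, cons(b, b)), b))))))  →  g(0, g(b, cons(s(b), cons(g(b, cons(b, b)), b))))   [R3 at 2]
2. g(0, g(b, cons(s(b), cons(g(b, cons(b, b)), b))))  →  g(0, cons(g(b, cons(b, b)), b))   [R4 at 2]
3. g(0, cons(g(b, cons(b, b)), b))  →  g(0, cons(b, b))   [R5 at 2.1]
4. g(0, cons(b, b))  →  0   [R5 at ε]

0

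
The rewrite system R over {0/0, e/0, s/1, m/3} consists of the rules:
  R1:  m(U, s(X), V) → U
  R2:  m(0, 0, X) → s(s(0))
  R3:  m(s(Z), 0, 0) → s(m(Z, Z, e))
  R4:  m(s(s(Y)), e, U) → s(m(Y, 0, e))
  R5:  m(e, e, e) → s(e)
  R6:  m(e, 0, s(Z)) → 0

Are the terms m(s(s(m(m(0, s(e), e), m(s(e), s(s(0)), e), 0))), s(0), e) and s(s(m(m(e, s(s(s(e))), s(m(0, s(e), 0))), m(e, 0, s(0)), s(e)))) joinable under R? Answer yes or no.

Reduce t₁ = m(s(s(m(m(0, s(e), e), m(s(e), s(s(0)), e), 0))), s(0), e):
1. m(s(s(m(m(0, s(e), e), m(s(e), s(s(0)), e), 0))), s(0), e)  →  s(s(m(m(0, s(e), e), m(s(e), s(s(0)), e), 0)))   [R1 at ε]
2. s(s(m(m(0, s(e), e), m(s(e), s(s(0)), e), 0)))  →  s(s(m(0, m(s(e), s(s(0)), e), 0)))   [R1 at 1.1.1]
3. s(s(m(0, m(s(e), s(s(0)), e), 0)))  →  s(s(m(0, s(e), 0)))   [R1 at 1.1.2]
4. s(s(m(0, s(e), 0)))  →  s(s(0))   [R1 at 1.1]

Reduce t₂ = s(s(m(m(e, s(s(s(e))), s(m(0, s(e), 0))), m(e, 0, s(0)), s(e)))):
1. s(s(m(m(e, s(s(s(e))), s(m(0, s(e), 0))), m(e, 0, s(0)), s(e))))  →  s(s(m(e, m(e, 0, s(0)), s(e))))   [R1 at 1.1.1]
2. s(s(m(e, m(e, 0, s(0)), s(e))))  →  s(s(m(e, 0, s(e))))   [R6 at 1.1.2]
3. s(s(m(e, 0, s(e))))  →  s(s(0))   [R6 at 1.1]

yes — NF(t₁) = s(s(0)), NF(t₂) = s(s(0))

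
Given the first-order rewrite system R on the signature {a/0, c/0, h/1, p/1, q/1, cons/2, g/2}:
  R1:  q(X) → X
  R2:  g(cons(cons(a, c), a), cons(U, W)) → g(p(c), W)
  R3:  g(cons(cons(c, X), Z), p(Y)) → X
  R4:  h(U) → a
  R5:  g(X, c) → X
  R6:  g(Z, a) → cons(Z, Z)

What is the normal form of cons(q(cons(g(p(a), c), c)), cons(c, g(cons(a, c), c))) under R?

cons(cons(p(a), c), cons(c, cons(a, c)))

1. cons(q(cons(g(p(a), c), c)), cons(c, g(cons(a, c), c)))  →  cons(cons(g(p(a), c), c), cons(c, g(cons(a, c), c)))   [R1 at 1]
2. cons(cons(g(p(a), c), c), cons(c, g(cons(a, c), c)))  →  cons(cons(p(a), c), cons(c, g(cons(a, c), c)))   [R5 at 1.1]
3. cons(cons(p(a), c), cons(c, g(cons(a, c), c)))  →  cons(cons(p(a), c), cons(c, cons(a, c)))   [R5 at 2.2]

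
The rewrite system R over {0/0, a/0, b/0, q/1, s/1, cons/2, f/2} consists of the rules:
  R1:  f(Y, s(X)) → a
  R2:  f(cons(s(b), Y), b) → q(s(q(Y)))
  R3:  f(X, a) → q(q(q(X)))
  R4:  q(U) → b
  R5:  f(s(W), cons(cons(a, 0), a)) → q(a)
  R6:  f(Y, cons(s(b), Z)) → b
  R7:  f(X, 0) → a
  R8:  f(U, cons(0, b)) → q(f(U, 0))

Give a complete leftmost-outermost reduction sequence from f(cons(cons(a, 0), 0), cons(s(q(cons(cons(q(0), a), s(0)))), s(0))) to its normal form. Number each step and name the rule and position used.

1. f(cons(cons(a, 0), 0), cons(s(q(cons(cons(q(0), a), s(0)))), s(0)))  →  f(cons(cons(a, 0), 0), cons(s(b), s(0)))   [R4 at 2.1.1]
2. f(cons(cons(a, 0), 0), cons(s(b), s(0)))  →  b   [R6 at ε]

b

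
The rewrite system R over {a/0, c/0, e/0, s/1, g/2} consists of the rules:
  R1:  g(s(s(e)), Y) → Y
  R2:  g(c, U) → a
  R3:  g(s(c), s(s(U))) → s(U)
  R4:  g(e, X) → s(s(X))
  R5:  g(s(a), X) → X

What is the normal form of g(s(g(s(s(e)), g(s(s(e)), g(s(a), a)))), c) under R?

c

1. g(s(g(s(s(e)), g(s(s(e)), g(s(a), a)))), c)  →  g(s(g(s(s(e)), g(s(a), a))), c)   [R1 at 1.1]
2. g(s(g(s(s(e)), g(s(a), a))), c)  →  g(s(g(s(a), a)), c)   [R1 at 1.1]
3. g(s(g(s(a), a)), c)  →  g(s(a), c)   [R5 at 1.1]
4. g(s(a), c)  →  c   [R5 at ε]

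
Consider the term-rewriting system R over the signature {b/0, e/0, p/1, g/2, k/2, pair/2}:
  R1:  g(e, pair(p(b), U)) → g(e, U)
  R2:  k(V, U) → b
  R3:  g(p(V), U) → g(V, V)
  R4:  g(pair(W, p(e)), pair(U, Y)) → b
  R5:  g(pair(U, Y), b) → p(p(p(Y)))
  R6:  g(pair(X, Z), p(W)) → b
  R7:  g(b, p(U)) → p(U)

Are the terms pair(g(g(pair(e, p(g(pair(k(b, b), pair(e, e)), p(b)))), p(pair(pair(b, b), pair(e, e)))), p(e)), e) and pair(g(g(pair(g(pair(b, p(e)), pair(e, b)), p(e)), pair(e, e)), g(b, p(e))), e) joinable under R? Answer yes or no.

yes — NF(t₁) = pair(p(e), e), NF(t₂) = pair(p(e), e)

Reduce t₁ = pair(g(g(pair(e, p(g(pair(k(b, b), pair(e, e)), p(b)))), p(pair(pair(b, b), pair(e, e)))), p(e)), e):
1. pair(g(g(pair(e, p(g(pair(k(b, b), pair(e, e)), p(b)))), p(pair(pair(b, b), pair(e, e)))), p(e)), e)  →  pair(g(b, p(e)), e)   [R6 at 1.1]
2. pair(g(b, p(e)), e)  →  pair(p(e), e)   [R7 at 1]

Reduce t₂ = pair(g(g(pair(g(pair(b, p(e)), pair(e, b)), p(e)), pair(e, e)), g(b, p(e))), e):
1. pair(g(g(pair(g(pair(b, p(e)), pair(e, b)), p(e)), pair(e, e)), g(b, p(e))), e)  →  pair(g(b, g(b, p(e))), e)   [R4 at 1.1]
2. pair(g(b, g(b, p(e))), e)  →  pair(g(b, p(e)), e)   [R7 at 1.2]
3. pair(g(b, p(e)), e)  →  pair(p(e), e)   [R7 at 1]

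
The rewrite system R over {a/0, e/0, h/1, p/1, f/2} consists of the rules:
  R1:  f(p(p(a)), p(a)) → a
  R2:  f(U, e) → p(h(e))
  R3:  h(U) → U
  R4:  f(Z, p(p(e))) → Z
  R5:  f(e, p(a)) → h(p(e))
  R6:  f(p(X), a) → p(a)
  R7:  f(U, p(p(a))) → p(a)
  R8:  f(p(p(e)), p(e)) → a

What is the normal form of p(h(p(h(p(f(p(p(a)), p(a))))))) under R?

p(p(p(a)))

1. p(h(p(h(p(f(p(p(a)), p(a)))))))  →  p(p(h(p(f(p(p(a)), p(a))))))   [R3 at 1]
2. p(p(h(p(f(p(p(a)), p(a))))))  →  p(p(p(f(p(p(a)), p(a)))))   [R3 at 1.1]
3. p(p(p(f(p(p(a)), p(a)))))  →  p(p(p(a)))   [R1 at 1.1.1]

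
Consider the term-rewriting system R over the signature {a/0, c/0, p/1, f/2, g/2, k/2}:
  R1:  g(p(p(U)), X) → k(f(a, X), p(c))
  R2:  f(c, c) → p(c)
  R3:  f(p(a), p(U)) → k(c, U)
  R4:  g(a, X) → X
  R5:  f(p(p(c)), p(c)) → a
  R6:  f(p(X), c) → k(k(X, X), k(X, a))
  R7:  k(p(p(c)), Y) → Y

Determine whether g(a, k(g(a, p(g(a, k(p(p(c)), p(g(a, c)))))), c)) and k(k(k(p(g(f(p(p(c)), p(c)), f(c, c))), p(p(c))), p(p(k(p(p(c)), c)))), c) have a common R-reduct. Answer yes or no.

yes — NF(t₁) = c, NF(t₂) = c

Reduce t₁ = g(a, k(g(a, p(g(a, k(p(p(c)), p(g(a, c)))))), c)):
1. g(a, k(g(a, p(g(a, k(p(p(c)), p(g(a, c)))))), c))  →  k(g(a, p(g(a, k(p(p(c)), p(g(a, c)))))), c)   [R4 at ε]
2. k(g(a, p(g(a, k(p(p(c)), p(g(a, c)))))), c)  →  k(p(g(a, k(p(p(c)), p(g(a, c))))), c)   [R4 at 1]
3. k(p(g(a, k(p(p(c)), p(g(a, c))))), c)  →  k(p(k(p(p(c)), p(g(a, c)))), c)   [R4 at 1.1]
4. k(p(k(p(p(c)), p(g(a, c)))), c)  →  k(p(p(g(a, c))), c)   [R7 at 1.1]
5. k(p(p(g(a, c))), c)  →  k(p(p(c)), c)   [R4 at 1.1.1]
6. k(p(p(c)), c)  →  c   [R7 at ε]

Reduce t₂ = k(k(k(p(g(f(p(p(c)), p(c)), f(c, c))), p(p(c))), p(p(k(p(p(c)), c)))), c):
1. k(k(k(p(g(f(p(p(c)), p(c)), f(c, c))), p(p(c))), p(p(k(p(p(c)), c)))), c)  →  k(k(k(p(g(a, f(c, c))), p(p(c))), p(p(k(p(p(c)), c)))), c)   [R5 at 1.1.1.1.1]
2. k(k(k(p(g(a, f(c, c))), p(p(c))), p(p(k(p(p(c)), c)))), c)  →  k(k(k(p(f(c, c)), p(p(c))), p(p(k(p(p(c)), c)))), c)   [R4 at 1.1.1.1]
3. k(k(k(p(f(c, c)), p(p(c))), p(p(k(p(p(c)), c)))), c)  →  k(k(k(p(p(c)), p(p(c))), p(p(k(p(p(c)), c)))), c)   [R2 at 1.1.1.1]
4. k(k(k(p(p(c)), p(p(c))), p(p(k(p(p(c)), c)))), c)  →  k(k(p(p(c)), p(p(k(p(p(c)), c)))), c)   [R7 at 1.1]
5. k(k(p(p(c)), p(p(k(p(p(c)), c)))), c)  →  k(p(p(k(p(p(c)), c))), c)   [R7 at 1]
6. k(p(p(k(p(p(c)), c))), c)  →  k(p(p(c)), c)   [R7 at 1.1.1]
7. k(p(p(c)), c)  →  c   [R7 at ε]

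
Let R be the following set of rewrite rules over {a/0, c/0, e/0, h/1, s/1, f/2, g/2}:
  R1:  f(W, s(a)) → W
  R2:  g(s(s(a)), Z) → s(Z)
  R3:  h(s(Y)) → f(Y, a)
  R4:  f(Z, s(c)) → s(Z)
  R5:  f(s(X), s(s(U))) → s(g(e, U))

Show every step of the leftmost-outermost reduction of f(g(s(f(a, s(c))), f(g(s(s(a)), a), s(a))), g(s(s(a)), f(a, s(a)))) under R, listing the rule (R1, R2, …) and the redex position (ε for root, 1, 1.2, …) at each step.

s(s(a))

1. f(g(s(f(a, s(c))), f(g(s(s(a)), a), s(a))), g(s(s(a)), f(a, s(a))))  →  f(g(s(s(a)), f(g(s(s(a)), a), s(a))), g(s(s(a)), f(a, s(a))))   [R4 at 1.1.1]
2. f(g(s(s(a)), f(g(s(s(a)), a), s(a))), g(s(s(a)), f(a, s(a))))  →  f(s(f(g(s(s(a)), a), s(a))), g(s(s(a)), f(a, s(a))))   [R2 at 1]
3. f(s(f(g(s(s(a)), a), s(a))), g(s(s(a)), f(a, s(a))))  →  f(s(g(s(s(a)), a)), g(s(s(a)), f(a, s(a))))   [R1 at 1.1]
4. f(s(g(s(s(a)), a)), g(s(s(a)), f(a, s(a))))  →  f(s(s(a)), g(s(s(a)), f(a, s(a))))   [R2 at 1.1]
5. f(s(s(a)), g(s(s(a)), f(a, s(a))))  →  f(s(s(a)), s(f(a, s(a))))   [R2 at 2]
6. f(s(s(a)), s(f(a, s(a))))  →  f(s(s(a)), s(a))   [R1 at 2.1]
7. f(s(s(a)), s(a))  →  s(s(a))   [R1 at ε]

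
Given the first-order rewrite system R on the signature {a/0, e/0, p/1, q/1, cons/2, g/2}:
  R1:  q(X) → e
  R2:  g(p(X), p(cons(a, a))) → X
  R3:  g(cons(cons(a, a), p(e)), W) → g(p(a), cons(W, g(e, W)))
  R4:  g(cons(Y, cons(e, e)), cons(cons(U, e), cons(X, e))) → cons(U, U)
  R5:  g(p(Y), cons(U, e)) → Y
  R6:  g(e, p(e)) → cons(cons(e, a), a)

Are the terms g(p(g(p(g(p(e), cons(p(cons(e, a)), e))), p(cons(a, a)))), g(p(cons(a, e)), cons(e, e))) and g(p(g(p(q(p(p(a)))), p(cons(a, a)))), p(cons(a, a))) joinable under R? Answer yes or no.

yes — NF(t₁) = e, NF(t₂) = e

Reduce t₁ = g(p(g(p(g(p(e), cons(p(cons(e, a)), e))), p(cons(a, a)))), g(p(cons(a, e)), cons(e, e))):
1. g(p(g(p(g(p(e), cons(p(cons(e, a)), e))), p(cons(a, a)))), g(p(cons(a, e)), cons(e, e)))  →  g(p(g(p(e), cons(p(cons(e, a)), e))), g(p(cons(a, e)), cons(e, e)))   [R2 at 1.1]
2. g(p(g(p(e), cons(p(cons(e, a)), e))), g(p(cons(a, e)), cons(e, e)))  →  g(p(e), g(p(cons(a, e)), cons(e, e)))   [R5 at 1.1]
3. g(p(e), g(p(cons(a, e)), cons(e, e)))  →  g(p(e), cons(a, e))   [R5 at 2]
4. g(p(e), cons(a, e))  →  e   [R5 at ε]

Reduce t₂ = g(p(g(p(q(p(p(a)))), p(cons(a, a)))), p(cons(a, a))):
1. g(p(g(p(q(p(p(a)))), p(cons(a, a)))), p(cons(a, a)))  →  g(p(q(p(p(a)))), p(cons(a, a)))   [R2 at ε]
2. g(p(q(p(p(a)))), p(cons(a, a)))  →  q(p(p(a)))   [R2 at ε]
3. q(p(p(a)))  →  e   [R1 at ε]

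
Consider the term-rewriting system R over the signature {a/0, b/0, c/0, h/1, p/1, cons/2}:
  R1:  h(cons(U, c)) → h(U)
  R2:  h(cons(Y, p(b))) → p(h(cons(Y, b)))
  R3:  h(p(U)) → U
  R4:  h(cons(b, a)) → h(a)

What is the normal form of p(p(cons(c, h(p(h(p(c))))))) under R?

1. p(p(cons(c, h(p(h(p(c)))))))  →  p(p(cons(c, h(p(c)))))   [R3 at 1.1.2]
2. p(p(cons(c, h(p(c)))))  →  p(p(cons(c, c)))   [R3 at 1.1.2]

p(p(cons(c, c)))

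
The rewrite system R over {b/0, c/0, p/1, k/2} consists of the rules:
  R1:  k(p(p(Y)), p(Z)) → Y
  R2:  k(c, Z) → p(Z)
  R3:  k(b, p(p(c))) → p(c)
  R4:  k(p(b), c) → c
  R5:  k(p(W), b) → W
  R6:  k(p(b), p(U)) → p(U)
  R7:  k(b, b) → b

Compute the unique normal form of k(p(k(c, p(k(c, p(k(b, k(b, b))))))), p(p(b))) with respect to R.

1. k(p(k(c, p(k(c, p(k(b, k(b, b))))))), p(p(b)))  →  k(p(p(p(k(c, p(k(b, k(b, b))))))), p(p(b)))   [R2 at 1.1]
2. k(p(p(p(k(c, p(k(b, k(b, b))))))), p(p(b)))  →  p(k(c, p(k(b, k(b, b)))))   [R1 at ε]
3. p(k(c, p(k(b, k(b, b)))))  →  p(p(p(k(b, k(b, b)))))   [R2 at 1]
4. p(p(p(k(b, k(b, b)))))  →  p(p(p(k(b, b))))   [R7 at 1.1.1.2]
5. p(p(p(k(b, b))))  →  p(p(p(b)))   [R7 at 1.1.1]

p(p(p(b)))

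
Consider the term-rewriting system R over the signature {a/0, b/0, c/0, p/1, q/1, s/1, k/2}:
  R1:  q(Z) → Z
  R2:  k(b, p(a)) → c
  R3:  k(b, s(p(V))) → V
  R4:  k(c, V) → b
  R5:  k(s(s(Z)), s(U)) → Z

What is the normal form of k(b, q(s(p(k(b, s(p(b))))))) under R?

b

1. k(b, q(s(p(k(b, s(p(b)))))))  →  k(b, s(p(k(b, s(p(b))))))   [R1 at 2]
2. k(b, s(p(k(b, s(p(b))))))  →  k(b, s(p(b)))   [R3 at ε]
3. k(b, s(p(b)))  →  b   [R3 at ε]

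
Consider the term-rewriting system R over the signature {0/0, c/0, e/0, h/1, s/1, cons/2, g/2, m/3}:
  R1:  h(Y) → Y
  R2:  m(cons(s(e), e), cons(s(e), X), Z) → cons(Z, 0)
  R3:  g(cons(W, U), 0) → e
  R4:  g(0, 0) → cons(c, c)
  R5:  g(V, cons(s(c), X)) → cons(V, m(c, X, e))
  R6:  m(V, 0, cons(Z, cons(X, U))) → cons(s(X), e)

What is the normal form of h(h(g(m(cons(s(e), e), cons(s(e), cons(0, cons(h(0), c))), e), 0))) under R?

1. h(h(g(m(cons(s(e), e), cons(s(e), cons(0, cons(h(0), c))), e), 0)))  →  h(g(m(cons(s(e), e), cons(s(e), cons(0, cons(h(0), c))), e), 0))   [R1 at ε]
2. h(g(m(cons(s(e), e), cons(s(e), cons(0, cons(h(0), c))), e), 0))  →  g(m(cons(s(e), e), cons(s(e), cons(0, cons(h(0), c))), e), 0)   [R1 at ε]
3. g(m(cons(s(e), e), cons(s(e), cons(0, cons(h(0), c))), e), 0)  →  g(cons(e, 0), 0)   [R2 at 1]
4. g(cons(e, 0), 0)  →  e   [R3 at ε]

e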